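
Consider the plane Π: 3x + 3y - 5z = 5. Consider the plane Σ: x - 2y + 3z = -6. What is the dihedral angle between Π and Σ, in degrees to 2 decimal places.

cos θ = |n₁·n₂| / (|n₁||n₂|) = |-18| / (√43 · √14).
θ = arccos(0.73363) ≈ 42.81°.

42.81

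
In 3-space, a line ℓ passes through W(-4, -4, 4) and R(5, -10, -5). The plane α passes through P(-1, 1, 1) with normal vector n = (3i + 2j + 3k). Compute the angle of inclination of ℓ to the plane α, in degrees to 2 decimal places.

A direction vector for ℓ is R − W = (9, -6, -9).
α: n·r = n·P gives 3x + 2y + 3z = 2.
sin θ = |n·v| / (|n||v|) = |-12| / (√22 · √198) = 0.18182.
θ ≈ 10.48°.

10.48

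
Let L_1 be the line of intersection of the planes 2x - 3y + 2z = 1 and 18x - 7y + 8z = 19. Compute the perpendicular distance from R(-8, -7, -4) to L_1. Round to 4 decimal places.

11.6312

Direction of L_1: (2, -3, 2) × (18, -7, 8) = (-10, 20, 40).
A point on L_1: solving the two plane equations with x = 1 gives (1, 1, 1).
Taking (1, 1, 1) on L_1 with direction v = (-10, 20, 40): w = R − (1, 1, 1) = (-9, -8, -5), and w × v = (-220, 410, -260).
Distance = |w × v| / |v| = √284100 / √2100 ≈ 11.6312.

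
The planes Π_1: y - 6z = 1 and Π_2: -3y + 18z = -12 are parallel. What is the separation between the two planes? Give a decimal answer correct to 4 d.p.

Rescale Π_2 by 1/(-3): y - 6z = 4. Then distance = |1 − 4| / √37 ≈ 0.4932.

0.4932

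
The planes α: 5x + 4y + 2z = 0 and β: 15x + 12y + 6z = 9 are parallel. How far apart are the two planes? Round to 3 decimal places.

0.447

Rescale β by 1/3: 5x + 4y + 2z = 3. Then distance = |0 − 3| / √45 ≈ 0.447.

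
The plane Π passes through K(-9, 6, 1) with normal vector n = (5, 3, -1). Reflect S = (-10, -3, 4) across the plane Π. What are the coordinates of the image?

Π: n·r = n·K gives 5x + 3y - z = -28.
λ = (n·S − d)/|n|² = (-63 − (-28))/35 = -1.
Reflection = S − 2λn = (-10, -3, 4) − (-2)·(5, 3, -1) = (0, 3, 2).

(0, 3, 2)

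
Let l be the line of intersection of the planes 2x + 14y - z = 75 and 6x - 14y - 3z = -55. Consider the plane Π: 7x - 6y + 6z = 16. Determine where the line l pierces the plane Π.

Direction of l: (2, 14, -1) × (6, -14, -3) = (-56, 0, -112).
A point on l: solving the two plane equations with x = 7 gives (7, 5, 9).
Substitute r = (7, 5, 9) + t(-56, 0, -112) into the plane: 73 + (-1064)t = 16, so t = 3/56.
Intersection: (7, 5, 9) + (3/56)·(-56, 0, -112) = (4, 5, 3).

(4, 5, 3)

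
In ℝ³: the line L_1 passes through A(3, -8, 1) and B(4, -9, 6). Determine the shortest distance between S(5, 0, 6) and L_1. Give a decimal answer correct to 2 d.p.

A direction vector for L_1 is B − A = (1, -1, 5).
Taking (3, -8, 1) on L_1 with direction v = (1, -1, 5): w = S − (3, -8, 1) = (2, 8, 5), and w × v = (45, -5, -10).
Distance = |w × v| / |v| = √2150 / √27 ≈ 8.92.

8.92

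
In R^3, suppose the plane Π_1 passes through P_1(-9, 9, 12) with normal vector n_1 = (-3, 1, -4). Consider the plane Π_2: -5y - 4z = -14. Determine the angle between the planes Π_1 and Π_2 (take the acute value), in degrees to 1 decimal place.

Π_1: n_1·r = n_1·P_1 gives -3x + y - 4z = -12.
cos θ = |n₁·n₂| / (|n₁||n₂|) = |11| / (√26 · √41).
θ = arccos(0.33691) ≈ 70.3°.

70.3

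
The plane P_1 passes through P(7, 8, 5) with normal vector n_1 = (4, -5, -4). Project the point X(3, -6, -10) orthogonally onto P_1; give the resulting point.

P_1: n_1·r = n_1·P gives 4x - 5y - 4z = -32.
Foot = X − λn with λ = (n·X − d)/|n|² = (82 − (-32))/57 = 2.
Foot = (3, -6, -10) − 2·(4, -5, -4) = (-5, 4, -2).

(-5, 4, -2)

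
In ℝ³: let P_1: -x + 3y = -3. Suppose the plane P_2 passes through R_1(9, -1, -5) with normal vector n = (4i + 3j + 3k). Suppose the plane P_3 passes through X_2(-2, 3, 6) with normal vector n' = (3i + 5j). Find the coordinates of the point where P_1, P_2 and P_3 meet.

(3, 0, 2)

P_2: n·r = n·R_1 gives 4x + 3y + 3z = 18.
P_3: n'·r = n'·X_2 gives 3x + 5y = 9.
Solving the 3×3 linear system -x + 3y = -3, 4x + 3y + 3z = 18, 3x + 5y = 9 (e.g. by elimination or Cramer's rule, determinant = 42) gives (3, 0, 2).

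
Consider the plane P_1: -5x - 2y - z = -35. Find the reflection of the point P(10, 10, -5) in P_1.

(0, 6, -7)

λ = (n·P − d)/|n|² = (-65 − (-35))/30 = -1.
Reflection = P − 2λn = (10, 10, -5) − (-2)·(-5, -2, -1) = (0, 6, -7).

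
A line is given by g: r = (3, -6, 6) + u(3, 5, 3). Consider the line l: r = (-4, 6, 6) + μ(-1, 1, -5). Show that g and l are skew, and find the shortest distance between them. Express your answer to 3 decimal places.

10.795

Common perpendicular direction n = (3, 5, 3) × (-1, 1, -5) = (-28, 12, 8).
With w = (-4, 6, 6) − (3, -6, 6) = (-7, 12, 0), w · n = 340.
Since n ≠ 0 the lines are not parallel, and w · n = 340 ≠ 0 so they do not intersect; hence they are skew.
Distance = |w · n| / |n| = |340| / √992 ≈ 10.795.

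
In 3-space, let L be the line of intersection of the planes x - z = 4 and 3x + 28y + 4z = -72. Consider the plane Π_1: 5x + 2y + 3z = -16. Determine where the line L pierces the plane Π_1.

Direction of L: (1, 0, -1) × (3, 28, 4) = (28, -7, 28).
A point on L: solving the two plane equations with x = -4 gives (-4, -1, -8).
Substitute r = (-4, -1, -8) + t(28, -7, 28) into the plane: -46 + 210t = -16, so t = 1/7.
Intersection: (-4, -1, -8) + (1/7)·(28, -7, 28) = (0, -2, -4).

(0, -2, -4)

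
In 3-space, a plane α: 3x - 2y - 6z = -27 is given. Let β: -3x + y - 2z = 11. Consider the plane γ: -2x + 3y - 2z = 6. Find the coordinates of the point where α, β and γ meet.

Solving the 3×3 linear system 3x - 2y - 6z = -27, -3x + y - 2z = 11, -2x + 3y - 2z = 6 (e.g. by elimination or Cramer's rule, determinant = 58) gives (-5, 0, 2).

(-5, 0, 2)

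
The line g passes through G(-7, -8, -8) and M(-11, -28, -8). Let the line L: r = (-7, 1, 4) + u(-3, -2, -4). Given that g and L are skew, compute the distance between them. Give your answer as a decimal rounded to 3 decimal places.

A direction vector for g is M − G = (-4, -20, 0).
Common perpendicular direction n = (-4, -20, 0) × (-3, -2, -4) = (80, -16, -52).
With w = (-7, 1, 4) − (-7, -8, -8) = (0, 9, 12), w · n = -768.
Distance = |w · n| / |n| = |-768| / √9360 ≈ 7.938.

7.938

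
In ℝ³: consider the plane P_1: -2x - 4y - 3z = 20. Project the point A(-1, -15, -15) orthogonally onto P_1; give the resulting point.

(5, -3, -6)

Foot = A − λn with λ = (n·A − d)/|n|² = (107 − 20)/29 = 3.
Foot = (-1, -15, -15) − 3·(-2, -4, -3) = (5, -3, -6).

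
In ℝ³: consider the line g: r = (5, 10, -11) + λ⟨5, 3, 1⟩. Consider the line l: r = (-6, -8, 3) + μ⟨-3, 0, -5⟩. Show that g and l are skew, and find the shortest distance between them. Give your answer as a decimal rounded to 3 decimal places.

3.736

Common perpendicular direction n = (5, 3, 1) × (-3, 0, -5) = (-15, 22, 9).
With w = (-6, -8, 3) − (5, 10, -11) = (-11, -18, 14), w · n = -105.
Since n ≠ 0 the lines are not parallel, and w · n = -105 ≠ 0 so they do not intersect; hence they are skew.
Distance = |w · n| / |n| = |-105| / √790 ≈ 3.736.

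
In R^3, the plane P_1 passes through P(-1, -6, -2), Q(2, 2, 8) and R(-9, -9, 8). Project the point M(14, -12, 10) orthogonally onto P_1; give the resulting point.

PQ = (3, 8, 10), PR = (-8, -3, 10); a normal to P_1 is PQ × PR = (110, -110, 55).
Using P: P_1 has equation 110x - 110y + 55z = 440.
Foot = M − λn with λ = (n·M − d)/|n|² = (3410 − 440)/27225 = 6/55.
Foot = (14, -12, 10) − (6/55)·(110, -110, 55) = (2, 0, 4).

(2, 0, 4)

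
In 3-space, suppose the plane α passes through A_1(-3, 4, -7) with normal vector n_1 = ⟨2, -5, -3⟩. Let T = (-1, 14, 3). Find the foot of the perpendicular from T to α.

α: n_1·r = n_1·A_1 gives 2x - 5y - 3z = -5.
Foot = T − λn with λ = (n·T − d)/|n|² = (-81 − (-5))/38 = -2.
Foot = (-1, 14, 3) − (-2)·(2, -5, -3) = (3, 4, -3).

(3, 4, -3)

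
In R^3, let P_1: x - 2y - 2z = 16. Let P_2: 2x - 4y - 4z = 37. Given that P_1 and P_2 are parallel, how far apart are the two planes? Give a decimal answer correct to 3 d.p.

0.833

Rescale P_2 by 1/2: x - 2y - 2z = 37/2. Then distance = |16 − (37/2)| / √9 ≈ 0.833.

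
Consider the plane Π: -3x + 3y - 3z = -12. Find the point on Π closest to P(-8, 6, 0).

(-2, 0, 6)

Foot = P − λn with λ = (n·P − d)/|n|² = (42 − (-12))/27 = 2.
Foot = (-8, 6, 0) − 2·(-3, 3, -3) = (-2, 0, 6).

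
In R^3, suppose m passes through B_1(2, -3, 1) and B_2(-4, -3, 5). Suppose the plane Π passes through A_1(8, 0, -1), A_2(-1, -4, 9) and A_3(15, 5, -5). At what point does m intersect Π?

A direction vector for m is B_2 − B_1 = (-6, 0, 4).
A_1A_2 = (-9, -4, 10), A_1A_3 = (7, 5, -4); a normal to Π is A_1A_2 × A_1A_3 = (-34, 34, -17).
Using A_1: Π has equation -34x + 34y - 17z = -255.
Substitute r = (2, -3, 1) + t(-6, 0, 4) into the plane: -187 + 136t = -255, so t = -1/2.
Intersection: (2, -3, 1) + (-1/2)·(-6, 0, 4) = (5, -3, -1).

(5, -3, -1)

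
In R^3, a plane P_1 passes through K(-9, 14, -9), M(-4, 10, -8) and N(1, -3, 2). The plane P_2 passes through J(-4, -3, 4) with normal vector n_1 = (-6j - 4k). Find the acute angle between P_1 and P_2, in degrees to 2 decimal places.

KM = (5, -4, 1), KN = (10, -17, 11); a normal to P_1 is KM × KN = (-27, -45, -45).
Using K: P_1 has equation -27x - 45y - 45z = 18.
P_2: n_1·r = n_1·J gives -6y - 4z = 2.
cos θ = |n₁·n₂| / (|n₁||n₂|) = |450| / (√4779 · √52).
θ = arccos(0.90270) ≈ 25.49°.

25.49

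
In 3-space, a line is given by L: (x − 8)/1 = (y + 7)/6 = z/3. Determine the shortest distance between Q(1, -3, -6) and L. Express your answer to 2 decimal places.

10.05

L has direction (1, 6, 3) through (8, -7, 0).
Taking (8, -7, 0) on L with direction v = (1, 6, 3): w = Q − (8, -7, 0) = (-7, 4, -6), and w × v = (48, 15, -46).
Distance = |w × v| / |v| = √4645 / √46 ≈ 10.05.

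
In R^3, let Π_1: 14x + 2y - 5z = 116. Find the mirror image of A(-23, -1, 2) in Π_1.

λ = (n·A − d)/|n|² = (-334 − 116)/225 = -2.
Reflection = A − 2λn = (-23, -1, 2) − (-4)·(14, 2, -5) = (33, 7, -18).

(33, 7, -18)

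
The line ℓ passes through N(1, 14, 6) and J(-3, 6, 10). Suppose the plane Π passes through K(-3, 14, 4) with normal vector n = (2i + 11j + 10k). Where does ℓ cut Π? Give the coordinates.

(-1, 10, 8)

A direction vector for ℓ is J − N = (-4, -8, 4).
Π: n·r = n·K gives 2x + 11y + 10z = 188.
Substitute r = (1, 14, 6) + t(-4, -8, 4) into the plane: 216 + (-56)t = 188, so t = 1/2.
Intersection: (1, 14, 6) + (1/2)·(-4, -8, 4) = (-1, 10, 8).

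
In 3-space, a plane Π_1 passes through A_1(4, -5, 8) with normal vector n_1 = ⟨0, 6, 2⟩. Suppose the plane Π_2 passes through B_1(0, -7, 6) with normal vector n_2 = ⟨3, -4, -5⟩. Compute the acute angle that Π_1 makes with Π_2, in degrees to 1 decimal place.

Π_1: n_1·r = n_1·A_1 gives 6y + 2z = -14.
Π_2: n_2·r = n_2·B_1 gives 3x - 4y - 5z = -2.
cos θ = |n₁·n₂| / (|n₁||n₂|) = |-34| / (√40 · √50).
θ = arccos(0.76026) ≈ 40.5°.

40.5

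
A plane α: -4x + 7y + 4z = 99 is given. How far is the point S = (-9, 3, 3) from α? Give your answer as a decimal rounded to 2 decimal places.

n·S − d = (-4)·(-9) + (7)·(3) + (4)·(3) − 99 = -30; |n| = √81.
Distance = |-30| / √81 = 30/√81 ≈ 3.33.

3.33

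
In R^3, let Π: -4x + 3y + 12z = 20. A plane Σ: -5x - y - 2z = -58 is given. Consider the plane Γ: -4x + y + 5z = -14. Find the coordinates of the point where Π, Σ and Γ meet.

(10, -4, 6)

Solving the 3×3 linear system -4x + 3y + 12z = 20, -5x - y - 2z = -58, -4x + y + 5z = -14 (e.g. by elimination or Cramer's rule, determinant = 3) gives (10, -4, 6).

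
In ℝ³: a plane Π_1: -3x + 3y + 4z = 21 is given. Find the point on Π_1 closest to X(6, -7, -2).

(0, -1, 6)

Foot = X − λn with λ = (n·X − d)/|n|² = (-47 − 21)/34 = -2.
Foot = (6, -7, -2) − (-2)·(-3, 3, 4) = (0, -1, 6).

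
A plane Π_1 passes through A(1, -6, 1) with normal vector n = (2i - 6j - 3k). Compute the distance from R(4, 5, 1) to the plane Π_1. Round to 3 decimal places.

Π_1: n·r = n·A gives 2x - 6y - 3z = 35.
n·R − d = (2)·(4) + (-6)·(5) + (-3)·(1) − 35 = -60; |n| = √49.
Distance = |-60| / √49 = 60/√49 ≈ 8.571.

8.571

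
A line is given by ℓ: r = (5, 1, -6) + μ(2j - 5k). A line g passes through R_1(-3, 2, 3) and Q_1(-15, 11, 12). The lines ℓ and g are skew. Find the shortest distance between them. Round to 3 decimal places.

A direction vector for g is Q_1 − R_1 = (-12, 9, 9).
Common perpendicular direction n = (0, 2, -5) × (-12, 9, 9) = (63, 60, 24).
With w = (-3, 2, 3) − (5, 1, -6) = (-8, 1, 9), w · n = -228.
Distance = |w · n| / |n| = |-228| / √8145 ≈ 2.526.

2.526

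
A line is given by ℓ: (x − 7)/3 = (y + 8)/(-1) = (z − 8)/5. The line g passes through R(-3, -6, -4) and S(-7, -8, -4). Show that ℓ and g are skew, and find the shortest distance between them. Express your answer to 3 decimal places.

0.816

ℓ has direction (3, -1, 5) through (7, -8, 8).
A direction vector for g is S − R = (-4, -2, 0).
Common perpendicular direction n = (3, -1, 5) × (-4, -2, 0) = (10, -20, -10).
With w = (-3, -6, -4) − (7, -8, 8) = (-10, 2, -12), w · n = -20.
Since n ≠ 0 the lines are not parallel, and w · n = -20 ≠ 0 so they do not intersect; hence they are skew.
Distance = |w · n| / |n| = |-20| / √600 ≈ 0.816.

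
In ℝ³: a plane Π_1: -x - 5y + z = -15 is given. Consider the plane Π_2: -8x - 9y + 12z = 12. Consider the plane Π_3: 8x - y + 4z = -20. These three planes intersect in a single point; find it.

Solving the 3×3 linear system -x - 5y + z = -15, -8x - 9y + 12z = 12, 8x - y + 4z = -20 (e.g. by elimination or Cramer's rule, determinant = -536) gives (-3, 4, 2).

(-3, 4, 2)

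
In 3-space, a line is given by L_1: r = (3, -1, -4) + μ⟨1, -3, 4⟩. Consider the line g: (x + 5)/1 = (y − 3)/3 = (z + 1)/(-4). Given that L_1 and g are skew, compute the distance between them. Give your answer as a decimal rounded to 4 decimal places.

g has direction (1, 3, -4) through (-5, 3, -1).
Common perpendicular direction n = (1, -3, 4) × (1, 3, -4) = (0, 8, 6).
With w = (-5, 3, -1) − (3, -1, -4) = (-8, 4, 3), w · n = 50.
Distance = |w · n| / |n| = |50| / √100 ≈ 5.0000.

5.0000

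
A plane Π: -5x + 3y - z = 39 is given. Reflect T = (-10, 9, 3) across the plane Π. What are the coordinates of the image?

λ = (n·T − d)/|n|² = (74 − 39)/35 = 1.
Reflection = T − 2λn = (-10, 9, 3) − 2·(-5, 3, -1) = (0, 3, 5).

(0, 3, 5)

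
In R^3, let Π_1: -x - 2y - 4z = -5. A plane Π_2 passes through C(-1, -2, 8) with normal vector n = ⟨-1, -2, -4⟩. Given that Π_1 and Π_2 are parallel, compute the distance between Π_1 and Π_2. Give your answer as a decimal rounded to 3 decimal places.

4.801

Π_2: n·r = n·C gives -x - 2y - 4z = -27.
Same normal n = (-1, -2, -4) with |n| = √21; distance = |-5 − (-27)| / |n| = 22/√21 ≈ 4.801.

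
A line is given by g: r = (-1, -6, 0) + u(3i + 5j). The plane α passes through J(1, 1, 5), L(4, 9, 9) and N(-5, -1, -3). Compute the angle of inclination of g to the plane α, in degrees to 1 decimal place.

24.3

JL = (3, 8, 4), JN = (-6, -2, -8); a normal to α is JL × JN = (-56, 0, 42).
Using J: α has equation -56x + 42z = 154.
sin θ = |n·v| / (|n||v|) = |-168| / (√4900 · √34) = 0.41160.
θ ≈ 24.3°.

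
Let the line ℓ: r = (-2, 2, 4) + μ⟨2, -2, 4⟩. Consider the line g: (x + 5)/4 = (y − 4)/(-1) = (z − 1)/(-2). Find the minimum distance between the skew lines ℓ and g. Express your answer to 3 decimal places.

g has direction (4, -1, -2) through (-5, 4, 1).
Common perpendicular direction n = (2, -2, 4) × (4, -1, -2) = (8, 20, 6).
With w = (-5, 4, 1) − (-2, 2, 4) = (-3, 2, -3), w · n = -2.
Distance = |w · n| / |n| = |-2| / √500 ≈ 0.089.

0.089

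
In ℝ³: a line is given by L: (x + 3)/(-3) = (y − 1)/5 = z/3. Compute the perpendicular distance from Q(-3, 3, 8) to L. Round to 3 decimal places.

L has direction (-3, 5, 3) through (-3, 1, 0).
Taking (-3, 1, 0) on L with direction v = (-3, 5, 3): w = Q − (-3, 1, 0) = (0, 2, 8), and w × v = (-34, -24, 6).
Distance = |w × v| / |v| = √1768 / √43 ≈ 6.412.

6.412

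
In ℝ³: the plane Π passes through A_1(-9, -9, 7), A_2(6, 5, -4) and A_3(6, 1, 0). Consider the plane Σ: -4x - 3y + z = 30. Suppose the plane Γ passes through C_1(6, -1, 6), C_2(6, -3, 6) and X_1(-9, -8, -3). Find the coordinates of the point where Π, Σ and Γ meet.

A_1A_2 = (15, 14, -11), A_1A_3 = (15, 10, -7); a normal to Π is A_1A_2 × A_1A_3 = (12, -60, -60).
Using A_1: Π has equation 12x - 60y - 60z = 12.
C_1C_2 = (0, -2, 0), C_1X_1 = (-15, -7, -9); a normal to Γ is C_1C_2 × C_1X_1 = (18, 0, -30).
Using C_1: Γ has equation 18x - 30z = -72.
Solving the 3×3 linear system 12x - 60y - 60z = 12, -4x - 3y + z = 30, 18x - 30z = -72 (e.g. by elimination or Cramer's rule, determinant = 3960) gives (-9, 1, -3).

(-9, 1, -3)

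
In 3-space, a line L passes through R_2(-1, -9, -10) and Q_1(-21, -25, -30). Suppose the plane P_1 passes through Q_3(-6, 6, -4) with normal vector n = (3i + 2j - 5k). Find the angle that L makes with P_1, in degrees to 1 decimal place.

2.3

A direction vector for L is Q_1 − R_2 = (-20, -16, -20).
P_1: n·r = n·Q_3 gives 3x + 2y - 5z = 14.
sin θ = |n·v| / (|n||v|) = |8| / (√38 · √1056) = 0.03994.
θ ≈ 2.3°.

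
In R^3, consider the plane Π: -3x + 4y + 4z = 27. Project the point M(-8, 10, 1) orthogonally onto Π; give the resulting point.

Foot = M − λn with λ = (n·M − d)/|n|² = (68 − 27)/41 = 1.
Foot = (-8, 10, 1) − 1·(-3, 4, 4) = (-5, 6, -3).

(-5, 6, -3)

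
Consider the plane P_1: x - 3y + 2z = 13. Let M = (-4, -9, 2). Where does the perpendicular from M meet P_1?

Foot = M − λn with λ = (n·M − d)/|n|² = (27 − 13)/14 = 1.
Foot = (-4, -9, 2) − 1·(1, -3, 2) = (-5, -6, 0).

(-5, -6, 0)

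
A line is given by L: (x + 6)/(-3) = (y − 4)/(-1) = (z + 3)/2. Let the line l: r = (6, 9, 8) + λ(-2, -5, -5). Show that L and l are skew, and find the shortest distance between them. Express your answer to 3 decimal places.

8.298

L has direction (-3, -1, 2) through (-6, 4, -3).
Common perpendicular direction n = (-3, -1, 2) × (-2, -5, -5) = (15, -19, 13).
With w = (6, 9, 8) − (-6, 4, -3) = (12, 5, 11), w · n = 228.
Since n ≠ 0 the lines are not parallel, and w · n = 228 ≠ 0 so they do not intersect; hence they are skew.
Distance = |w · n| / |n| = |228| / √755 ≈ 8.298.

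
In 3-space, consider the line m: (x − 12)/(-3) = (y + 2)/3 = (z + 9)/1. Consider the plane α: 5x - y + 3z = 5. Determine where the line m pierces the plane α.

(6, 4, -7)

m has direction (-3, 3, 1) through (12, -2, -9).
Substitute r = (12, -2, -9) + t(-3, 3, 1) into the plane: 35 + (-15)t = 5, so t = 2.
Intersection: (12, -2, -9) + 2·(-3, 3, 1) = (6, 4, -7).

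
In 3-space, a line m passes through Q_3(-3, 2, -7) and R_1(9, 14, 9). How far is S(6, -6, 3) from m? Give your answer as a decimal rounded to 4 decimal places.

13.8064

A direction vector for m is R_1 − Q_3 = (12, 12, 16).
Taking (-3, 2, -7) on m with direction v = (12, 12, 16): w = S − (-3, 2, -7) = (9, -8, 10), and w × v = (-248, -24, 204).
Distance = |w × v| / |v| = √103696 / √544 ≈ 13.8064.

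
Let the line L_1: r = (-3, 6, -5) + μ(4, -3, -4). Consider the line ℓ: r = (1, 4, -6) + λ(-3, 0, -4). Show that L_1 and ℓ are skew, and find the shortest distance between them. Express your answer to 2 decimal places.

0.03

Common perpendicular direction n = (4, -3, -4) × (-3, 0, -4) = (12, 28, -9).
With w = (1, 4, -6) − (-3, 6, -5) = (4, -2, -1), w · n = 1.
Since n ≠ 0 the lines are not parallel, and w · n = 1 ≠ 0 so they do not intersect; hence they are skew.
Distance = |w · n| / |n| = |1| / √1009 ≈ 0.03.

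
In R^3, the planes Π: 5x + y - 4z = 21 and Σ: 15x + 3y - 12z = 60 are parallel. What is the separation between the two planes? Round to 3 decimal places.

Rescale Σ by 1/3: 5x + y - 4z = 20. Then distance = |21 − 20| / √42 ≈ 0.154.

0.154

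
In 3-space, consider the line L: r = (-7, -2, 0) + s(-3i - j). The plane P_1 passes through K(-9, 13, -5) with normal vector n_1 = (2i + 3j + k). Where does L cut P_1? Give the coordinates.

(5, 2, 0)

P_1: n_1·r = n_1·K gives 2x + 3y + z = 16.
Substitute r = (-7, -2, 0) + t(-3, -1, 0) into the plane: -20 + (-9)t = 16, so t = -4.
Intersection: (-7, -2, 0) + (-4)·(-3, -1, 0) = (5, 2, 0).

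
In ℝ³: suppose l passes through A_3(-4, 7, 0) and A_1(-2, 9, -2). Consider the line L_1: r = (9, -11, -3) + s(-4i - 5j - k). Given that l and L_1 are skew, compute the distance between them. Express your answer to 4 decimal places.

20.9550

A direction vector for l is A_1 − A_3 = (2, 2, -2).
Common perpendicular direction n = (2, 2, -2) × (-4, -5, -1) = (-12, 10, -2).
With w = (9, -11, -3) − (-4, 7, 0) = (13, -18, -3), w · n = -330.
Distance = |w · n| / |n| = |-330| / √248 ≈ 20.9550.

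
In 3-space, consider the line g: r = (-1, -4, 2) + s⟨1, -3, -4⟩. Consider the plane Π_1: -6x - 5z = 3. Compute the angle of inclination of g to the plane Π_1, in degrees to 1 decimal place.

sin θ = |n·v| / (|n||v|) = |14| / (√61 · √26) = 0.35154.
θ ≈ 20.6°.

20.6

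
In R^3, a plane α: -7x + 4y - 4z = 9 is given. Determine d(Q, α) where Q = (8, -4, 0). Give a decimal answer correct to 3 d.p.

9.000

n·Q − d = (-7)·(8) + (4)·(-4) + (-4)·(0) − 9 = -81; |n| = √81.
Distance = |-81| / √81 = 81/√81 ≈ 9.000.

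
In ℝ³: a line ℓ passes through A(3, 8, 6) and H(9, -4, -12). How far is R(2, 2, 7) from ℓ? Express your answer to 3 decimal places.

A direction vector for ℓ is H − A = (6, -12, -18).
Taking (3, 8, 6) on ℓ with direction v = (6, -12, -18): w = R − (3, 8, 6) = (-1, -6, 1), and w × v = (120, -12, 48).
Distance = |w × v| / |v| = √16848 / √504 ≈ 5.782.

5.782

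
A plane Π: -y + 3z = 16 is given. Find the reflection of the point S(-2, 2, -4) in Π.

λ = (n·S − d)/|n|² = (-14 − 16)/10 = -3.
Reflection = S − 2λn = (-2, 2, -4) − (-6)·(0, -1, 3) = (-2, -4, 14).

(-2, -4, 14)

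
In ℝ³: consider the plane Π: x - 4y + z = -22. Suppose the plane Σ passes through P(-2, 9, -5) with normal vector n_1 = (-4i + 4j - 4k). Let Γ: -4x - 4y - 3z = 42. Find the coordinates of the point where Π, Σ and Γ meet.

(-8, 2, -6)

Σ: n_1·r = n_1·P gives -4x + 4y - 4z = 64.
Solving the 3×3 linear system x - 4y + z = -22, -4x + 4y - 4z = 64, -4x - 4y - 3z = 42 (e.g. by elimination or Cramer's rule, determinant = -12) gives (-8, 2, -6).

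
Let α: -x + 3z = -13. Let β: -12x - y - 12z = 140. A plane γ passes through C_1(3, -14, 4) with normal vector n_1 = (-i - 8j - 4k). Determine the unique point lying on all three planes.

γ: n_1·r = n_1·C_1 gives -x - 8y - 4z = 93.
Solving the 3×3 linear system -x + 3z = -13, -12x - y - 12z = 140, -x - 8y - 4z = 93 (e.g. by elimination or Cramer's rule, determinant = 377) gives (-5, -8, -6).

(-5, -8, -6)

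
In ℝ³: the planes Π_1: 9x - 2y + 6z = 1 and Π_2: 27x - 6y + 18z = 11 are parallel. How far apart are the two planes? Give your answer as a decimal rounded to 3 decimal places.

Rescale Π_2 by 1/3: 9x - 2y + 6z = 11/3. Then distance = |1 − (11/3)| / √121 ≈ 0.242.

0.242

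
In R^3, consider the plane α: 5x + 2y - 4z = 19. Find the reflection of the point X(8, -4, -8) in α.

(-2, -8, 0)

λ = (n·X − d)/|n|² = (64 − 19)/45 = 1.
Reflection = X − 2λn = (8, -4, -8) − 2·(5, 2, -4) = (-2, -8, 0).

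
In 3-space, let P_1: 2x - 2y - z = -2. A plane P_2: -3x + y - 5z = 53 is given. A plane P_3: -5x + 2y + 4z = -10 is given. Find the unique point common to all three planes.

(-4, 1, -8)

Solving the 3×3 linear system 2x - 2y - z = -2, -3x + y - 5z = 53, -5x + 2y + 4z = -10 (e.g. by elimination or Cramer's rule, determinant = -45) gives (-4, 1, -8).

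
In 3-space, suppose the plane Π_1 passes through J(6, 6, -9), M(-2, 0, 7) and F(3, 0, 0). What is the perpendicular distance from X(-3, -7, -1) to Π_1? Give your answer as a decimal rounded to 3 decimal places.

7.906

JM = (-8, -6, 16), JF = (-3, -6, 9); a normal to Π_1 is JM × JF = (42, 24, 30).
Using J: Π_1 has equation 42x + 24y + 30z = 126.
n·X − d = (42)·(-3) + (24)·(-7) + (30)·(-1) − 126 = -450; |n| = √3240.
Distance = |-450| / √3240 = 450/√3240 ≈ 7.906.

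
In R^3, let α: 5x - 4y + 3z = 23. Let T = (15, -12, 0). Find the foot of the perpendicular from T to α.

(5, -4, -6)

Foot = T − λn with λ = (n·T − d)/|n|² = (123 − 23)/50 = 2.
Foot = (15, -12, 0) − 2·(5, -4, 3) = (5, -4, -6).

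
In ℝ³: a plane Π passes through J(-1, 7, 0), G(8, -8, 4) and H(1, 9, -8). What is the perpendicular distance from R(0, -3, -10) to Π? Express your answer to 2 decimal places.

8.01

JG = (9, -15, 4), JH = (2, 2, -8); a normal to Π is JG × JH = (112, 80, 48).
Using J: Π has equation 112x + 80y + 48z = 448.
n·R − d = (112)·(0) + (80)·(-3) + (48)·(-10) − 448 = -1168; |n| = √21248.
Distance = |-1168| / √21248 = 1168/√21248 ≈ 8.01.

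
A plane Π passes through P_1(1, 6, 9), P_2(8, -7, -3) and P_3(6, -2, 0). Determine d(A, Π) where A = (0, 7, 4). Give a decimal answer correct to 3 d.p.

2.734

P_1P_2 = (7, -13, -12), P_1P_3 = (5, -8, -9); a normal to Π is P_1P_2 × P_1P_3 = (21, 3, 9).
Using P_1: Π has equation 21x + 3y + 9z = 120.
n·A − d = (21)·(0) + (3)·(7) + (9)·(4) − 120 = -63; |n| = √531.
Distance = |-63| / √531 = 63/√531 ≈ 2.734.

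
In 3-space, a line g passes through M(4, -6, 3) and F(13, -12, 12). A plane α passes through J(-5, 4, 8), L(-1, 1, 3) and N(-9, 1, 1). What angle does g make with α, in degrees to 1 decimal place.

36.3

A direction vector for g is F − M = (9, -6, 9).
JL = (4, -3, -5), JN = (-4, -3, -7); a normal to α is JL × JN = (6, 48, -24).
Using J: α has equation 6x + 48y - 24z = -30.
sin θ = |n·v| / (|n||v|) = |-450| / (√2916 · √198) = 0.59222.
θ ≈ 36.3°.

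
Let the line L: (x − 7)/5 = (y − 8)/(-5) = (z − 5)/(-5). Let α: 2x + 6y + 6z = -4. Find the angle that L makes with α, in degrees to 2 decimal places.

41.47

L has direction (5, -5, -5) through (7, 8, 5).
sin θ = |n·v| / (|n||v|) = |-50| / (√76 · √75) = 0.66227.
θ ≈ 41.47°.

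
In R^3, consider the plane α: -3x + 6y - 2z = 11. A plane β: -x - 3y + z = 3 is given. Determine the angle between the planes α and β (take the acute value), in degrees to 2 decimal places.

42.93

cos θ = |n₁·n₂| / (|n₁||n₂|) = |-17| / (√49 · √11).
θ = arccos(0.73224) ≈ 42.93°.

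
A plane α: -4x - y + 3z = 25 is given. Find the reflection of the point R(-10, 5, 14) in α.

λ = (n·R − d)/|n|² = (77 − 25)/26 = 2.
Reflection = R − 2λn = (-10, 5, 14) − 4·(-4, -1, 3) = (6, 9, 2).

(6, 9, 2)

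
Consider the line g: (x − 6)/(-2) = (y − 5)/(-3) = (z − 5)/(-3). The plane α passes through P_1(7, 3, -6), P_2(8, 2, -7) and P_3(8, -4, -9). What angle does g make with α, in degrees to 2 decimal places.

g has direction (-2, -3, -3) through (6, 5, 5).
P_1P_2 = (1, -1, -1), P_1P_3 = (1, -7, -3); a normal to α is P_1P_2 × P_1P_3 = (-4, 2, -6).
Using P_1: α has equation -4x + 2y - 6z = 14.
sin θ = |n·v| / (|n||v|) = |20| / (√56 · √22) = 0.56980.
θ ≈ 34.74°.

34.74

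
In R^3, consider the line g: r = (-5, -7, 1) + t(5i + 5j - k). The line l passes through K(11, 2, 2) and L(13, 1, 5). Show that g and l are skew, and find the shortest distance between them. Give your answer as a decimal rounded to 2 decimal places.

A direction vector for l is L − K = (2, -1, 3).
Common perpendicular direction n = (5, 5, -1) × (2, -1, 3) = (14, -17, -15).
With w = (11, 2, 2) − (-5, -7, 1) = (16, 9, 1), w · n = 56.
Since n ≠ 0 the lines are not parallel, and w · n = 56 ≠ 0 so they do not intersect; hence they are skew.
Distance = |w · n| / |n| = |56| / √710 ≈ 2.10.

2.10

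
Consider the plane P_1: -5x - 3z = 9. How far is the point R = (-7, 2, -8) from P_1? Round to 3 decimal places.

n·R − d = (-5)·(-7) + (0)·(2) + (-3)·(-8) − 9 = 50; |n| = √34.
Distance = |50| / √34 = 50/√34 ≈ 8.575.

8.575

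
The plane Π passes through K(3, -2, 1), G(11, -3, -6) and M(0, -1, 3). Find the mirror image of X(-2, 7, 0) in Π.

(-4, 5, -2)

KG = (8, -1, -7), KM = (-3, 1, 2); a normal to Π is KG × KM = (5, 5, 5).
Using K: Π has equation 5x + 5y + 5z = 10.
λ = (n·X − d)/|n|² = (25 − 10)/75 = 1/5.
Reflection = X − 2λn = (-2, 7, 0) − (2/5)·(5, 5, 5) = (-4, 5, -2).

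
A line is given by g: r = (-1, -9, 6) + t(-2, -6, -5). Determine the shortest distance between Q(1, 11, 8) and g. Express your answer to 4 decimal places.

Taking (-1, -9, 6) on g with direction v = (-2, -6, -5): w = Q − (-1, -9, 6) = (2, 20, 2), and w × v = (-88, 6, 28).
Distance = |w × v| / |v| = √8564 / √65 ≈ 11.4784.

11.4784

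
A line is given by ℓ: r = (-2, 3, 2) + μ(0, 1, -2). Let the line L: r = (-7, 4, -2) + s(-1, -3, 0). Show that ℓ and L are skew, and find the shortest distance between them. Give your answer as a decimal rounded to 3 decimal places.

4.373

Common perpendicular direction n = (0, 1, -2) × (-1, -3, 0) = (-6, 2, 1).
With w = (-7, 4, -2) − (-2, 3, 2) = (-5, 1, -4), w · n = 28.
Since n ≠ 0 the lines are not parallel, and w · n = 28 ≠ 0 so they do not intersect; hence they are skew.
Distance = |w · n| / |n| = |28| / √41 ≈ 4.373.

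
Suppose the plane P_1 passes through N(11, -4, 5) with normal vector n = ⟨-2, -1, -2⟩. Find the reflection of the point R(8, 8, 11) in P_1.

P_1: n·r = n·N gives -2x - y - 2z = -28.
λ = (n·R − d)/|n|² = (-46 − (-28))/9 = -2.
Reflection = R − 2λn = (8, 8, 11) − (-4)·(-2, -1, -2) = (0, 4, 3).

(0, 4, 3)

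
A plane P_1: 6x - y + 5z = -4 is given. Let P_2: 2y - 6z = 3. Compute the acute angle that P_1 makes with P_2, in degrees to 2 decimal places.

cos θ = |n₁·n₂| / (|n₁||n₂|) = |-32| / (√62 · √40).
θ = arccos(0.64258) ≈ 50.02°.

50.02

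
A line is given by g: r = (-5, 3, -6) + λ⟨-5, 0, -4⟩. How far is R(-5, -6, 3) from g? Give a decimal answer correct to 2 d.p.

Taking (-5, 3, -6) on g with direction v = (-5, 0, -4): w = R − (-5, 3, -6) = (0, -9, 9), and w × v = (36, -45, -45).
Distance = |w × v| / |v| = √5346 / √41 ≈ 11.42.

11.42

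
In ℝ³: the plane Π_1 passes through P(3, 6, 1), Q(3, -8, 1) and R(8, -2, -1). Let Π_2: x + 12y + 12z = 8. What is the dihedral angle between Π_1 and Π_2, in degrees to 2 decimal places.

47.37

PQ = (0, -14, 0), PR = (5, -8, -2); a normal to Π_1 is PQ × PR = (28, 0, 70).
Using P: Π_1 has equation 28x + 70z = 154.
cos θ = |n₁·n₂| / (|n₁||n₂|) = |868| / (√5684 · √289).
θ = arccos(0.67724) ≈ 47.37°.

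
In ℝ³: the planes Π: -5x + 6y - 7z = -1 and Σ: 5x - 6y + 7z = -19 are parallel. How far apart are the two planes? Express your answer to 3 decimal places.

1.907

Rescale Σ by 1/(-1): -5x + 6y - 7z = 19. Then distance = |-1 − 19| / √110 ≈ 1.907.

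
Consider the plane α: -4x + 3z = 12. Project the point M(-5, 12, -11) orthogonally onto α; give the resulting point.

(-9, 12, -8)

Foot = M − λn with λ = (n·M − d)/|n|² = (-13 − 12)/25 = -1.
Foot = (-5, 12, -11) − (-1)·(-4, 0, 3) = (-9, 12, -8).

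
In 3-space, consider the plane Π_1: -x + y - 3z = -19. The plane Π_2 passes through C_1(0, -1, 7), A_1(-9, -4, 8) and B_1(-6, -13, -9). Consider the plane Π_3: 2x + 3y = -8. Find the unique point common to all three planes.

C_1A_1 = (-9, -3, 1), C_1B_1 = (-6, -12, -16); a normal to Π_2 is C_1A_1 × C_1B_1 = (60, -150, 90).
Using C_1: Π_2 has equation 60x - 150y + 90z = 780.
Solving the 3×3 linear system -x + y - 3z = -19, 60x - 150y + 90z = 780, 2x + 3y = -8 (e.g. by elimination or Cramer's rule, determinant = -990) gives (-1, -2, 6).

(-1, -2, 6)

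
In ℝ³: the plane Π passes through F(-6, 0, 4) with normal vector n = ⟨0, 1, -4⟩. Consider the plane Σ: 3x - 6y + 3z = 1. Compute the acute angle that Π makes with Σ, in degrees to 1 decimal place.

Π: n·r = n·F gives y - 4z = -16.
cos θ = |n₁·n₂| / (|n₁||n₂|) = |-18| / (√17 · √54).
θ = arccos(0.59409) ≈ 53.6°.

53.6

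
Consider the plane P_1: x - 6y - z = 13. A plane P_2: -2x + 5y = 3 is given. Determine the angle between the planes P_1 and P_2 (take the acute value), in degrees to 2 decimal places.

15.43

cos θ = |n₁·n₂| / (|n₁||n₂|) = |-32| / (√38 · √29).
θ = arccos(0.96396) ≈ 15.43°.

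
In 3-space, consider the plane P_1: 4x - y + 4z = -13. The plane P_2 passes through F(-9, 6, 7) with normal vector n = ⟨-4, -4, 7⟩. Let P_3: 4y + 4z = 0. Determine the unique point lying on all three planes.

(-7, -3, 3)

P_2: n·r = n·F gives -4x - 4y + 7z = 61.
Solving the 3×3 linear system 4x - y + 4z = -13, -4x - 4y + 7z = 61, 4y + 4z = 0 (e.g. by elimination or Cramer's rule, determinant = -256) gives (-7, -3, 3).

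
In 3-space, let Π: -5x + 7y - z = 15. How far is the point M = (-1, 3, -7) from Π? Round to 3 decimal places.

2.078

n·M − d = (-5)·(-1) + (7)·(3) + (-1)·(-7) − 15 = 18; |n| = √75.
Distance = |18| / √75 = 18/√75 ≈ 2.078.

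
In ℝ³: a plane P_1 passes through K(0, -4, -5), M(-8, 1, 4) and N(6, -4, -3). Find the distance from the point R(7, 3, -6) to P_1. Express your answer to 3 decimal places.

KM = (-8, 5, 9), KN = (6, 0, 2); a normal to P_1 is KM × KN = (10, 70, -30).
Using K: P_1 has equation 10x + 70y - 30z = -130.
n·R − d = (10)·(7) + (70)·(3) + (-30)·(-6) − (-130) = 590; |n| = √5900.
Distance = |590| / √5900 = 590/√5900 ≈ 7.681.

7.681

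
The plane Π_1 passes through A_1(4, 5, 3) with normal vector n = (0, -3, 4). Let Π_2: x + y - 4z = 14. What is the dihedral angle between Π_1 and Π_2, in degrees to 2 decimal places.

26.41

Π_1: n·r = n·A_1 gives -3y + 4z = -3.
cos θ = |n₁·n₂| / (|n₁||n₂|) = |-19| / (√25 · √18).
θ = arccos(0.89567) ≈ 26.41°.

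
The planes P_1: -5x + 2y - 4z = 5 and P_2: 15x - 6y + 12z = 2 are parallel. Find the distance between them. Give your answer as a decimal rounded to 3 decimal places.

0.845

Rescale P_2 by 1/(-3): -5x + 2y - 4z = -2/3. Then distance = |5 − (-2/3)| / √45 ≈ 0.845.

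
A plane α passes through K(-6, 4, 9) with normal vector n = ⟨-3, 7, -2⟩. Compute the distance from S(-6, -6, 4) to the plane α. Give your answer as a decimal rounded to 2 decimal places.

7.62

α: n·r = n·K gives -3x + 7y - 2z = 28.
n·S − d = (-3)·(-6) + (7)·(-6) + (-2)·(4) − 28 = -60; |n| = √62.
Distance = |-60| / √62 = 60/√62 ≈ 7.62.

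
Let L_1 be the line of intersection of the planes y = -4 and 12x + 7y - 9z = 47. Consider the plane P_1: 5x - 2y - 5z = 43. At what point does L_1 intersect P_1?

(4, -4, -3)

Direction of L_1: (0, 1, 0) × (12, 7, -9) = (-9, 0, -12).
A point on L_1: solving the two plane equations with x = 16 gives (16, -4, 13).
Substitute r = (16, -4, 13) + t(-9, 0, -12) into the plane: 23 + 15t = 43, so t = 4/3.
Intersection: (16, -4, 13) + (4/3)·(-9, 0, -12) = (4, -4, -3).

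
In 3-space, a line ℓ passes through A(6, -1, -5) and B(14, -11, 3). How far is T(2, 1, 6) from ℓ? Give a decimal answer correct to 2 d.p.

11.63

A direction vector for ℓ is B − A = (8, -10, 8).
Taking (6, -1, -5) on ℓ with direction v = (8, -10, 8): w = T − (6, -1, -5) = (-4, 2, 11), and w × v = (126, 120, 24).
Distance = |w × v| / |v| = √30852 / √228 ≈ 11.63.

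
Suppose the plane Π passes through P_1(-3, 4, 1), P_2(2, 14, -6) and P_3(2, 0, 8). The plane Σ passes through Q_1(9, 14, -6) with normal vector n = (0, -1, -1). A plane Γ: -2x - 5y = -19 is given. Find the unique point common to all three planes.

P_1P_2 = (5, 10, -7), P_1P_3 = (5, -4, 7); a normal to Π is P_1P_2 × P_1P_3 = (42, -70, -70).
Using P_1: Π has equation 42x - 70y - 70z = -476.
Σ: n·r = n·Q_1 gives -y - z = -8.
Solving the 3×3 linear system 42x - 70y - 70z = -476, -y - z = -8, -2x - 5y = -19 (e.g. by elimination or Cramer's rule, determinant = -210) gives (2, 3, 5).

(2, 3, 5)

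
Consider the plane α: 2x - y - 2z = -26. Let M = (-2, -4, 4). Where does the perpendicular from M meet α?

Foot = M − λn with λ = (n·M − d)/|n|² = (-8 − (-26))/9 = 2.
Foot = (-2, -4, 4) − 2·(2, -1, -2) = (-6, -2, 8).

(-6, -2, 8)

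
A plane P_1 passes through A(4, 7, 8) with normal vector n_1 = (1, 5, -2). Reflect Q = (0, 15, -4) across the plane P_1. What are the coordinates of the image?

P_1: n_1·r = n_1·A gives x + 5y - 2z = 23.
λ = (n·Q − d)/|n|² = (83 − 23)/30 = 2.
Reflection = Q − 2λn = (0, 15, -4) − 4·(1, 5, -2) = (-4, -5, 4).

(-4, -5, 4)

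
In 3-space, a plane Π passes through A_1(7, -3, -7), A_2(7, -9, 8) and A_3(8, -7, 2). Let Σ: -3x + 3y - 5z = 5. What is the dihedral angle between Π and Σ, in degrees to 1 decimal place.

A_1A_2 = (0, -6, 15), A_1A_3 = (1, -4, 9); a normal to Π is A_1A_2 × A_1A_3 = (6, 15, 6).
Using A_1: Π has equation 6x + 15y + 6z = -45.
cos θ = |n₁·n₂| / (|n₁||n₂|) = |-3| / (√297 · √43).
θ = arccos(0.02655) ≈ 88.5°.

88.5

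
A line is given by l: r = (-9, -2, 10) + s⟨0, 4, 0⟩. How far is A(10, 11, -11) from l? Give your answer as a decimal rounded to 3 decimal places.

Taking (-9, -2, 10) on l with direction v = (0, 4, 0): w = A − (-9, -2, 10) = (19, 13, -21), and w × v = (84, 0, 76).
Distance = |w × v| / |v| = √12832 / √16 ≈ 28.320.

28.320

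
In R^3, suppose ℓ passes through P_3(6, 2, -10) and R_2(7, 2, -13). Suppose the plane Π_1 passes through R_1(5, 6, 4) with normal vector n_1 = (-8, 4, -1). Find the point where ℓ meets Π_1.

(4, 2, -4)

A direction vector for ℓ is R_2 − P_3 = (1, 0, -3).
Π_1: n_1·r = n_1·R_1 gives -8x + 4y - z = -20.
Substitute r = (6, 2, -10) + t(1, 0, -3) into the plane: -30 + (-5)t = -20, so t = -2.
Intersection: (6, 2, -10) + (-2)·(1, 0, -3) = (4, 2, -4).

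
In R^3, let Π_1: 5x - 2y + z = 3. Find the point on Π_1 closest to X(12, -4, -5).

(2, 0, -7)

Foot = X − λn with λ = (n·X − d)/|n|² = (63 − 3)/30 = 2.
Foot = (12, -4, -5) − 2·(5, -2, 1) = (2, 0, -7).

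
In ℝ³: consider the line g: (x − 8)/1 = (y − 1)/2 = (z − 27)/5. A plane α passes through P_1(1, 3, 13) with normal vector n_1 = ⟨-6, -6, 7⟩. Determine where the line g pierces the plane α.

g has direction (1, 2, 5) through (8, 1, 27).
α: n_1·r = n_1·P_1 gives -6x - 6y + 7z = 67.
Substitute r = (8, 1, 27) + t(1, 2, 5) into the plane: 135 + 17t = 67, so t = -4.
Intersection: (8, 1, 27) + (-4)·(1, 2, 5) = (4, -7, 7).

(4, -7, 7)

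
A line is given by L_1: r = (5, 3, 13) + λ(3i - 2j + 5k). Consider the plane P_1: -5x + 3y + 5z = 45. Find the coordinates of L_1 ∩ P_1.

Substitute r = (5, 3, 13) + t(3, -2, 5) into the plane: 49 + 4t = 45, so t = -1.
Intersection: (5, 3, 13) + (-1)·(3, -2, 5) = (2, 5, 8).

(2, 5, 8)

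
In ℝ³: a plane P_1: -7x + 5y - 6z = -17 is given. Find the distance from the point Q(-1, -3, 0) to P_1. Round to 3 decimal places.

n·Q − d = (-7)·(-1) + (5)·(-3) + (-6)·(0) − (-17) = 9; |n| = √110.
Distance = |9| / √110 = 9/√110 ≈ 0.858.

0.858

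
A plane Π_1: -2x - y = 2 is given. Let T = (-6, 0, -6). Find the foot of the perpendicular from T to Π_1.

Foot = T − λn with λ = (n·T − d)/|n|² = (12 − 2)/5 = 2.
Foot = (-6, 0, -6) − 2·(-2, -1, 0) = (-2, 2, -6).

(-2, 2, -6)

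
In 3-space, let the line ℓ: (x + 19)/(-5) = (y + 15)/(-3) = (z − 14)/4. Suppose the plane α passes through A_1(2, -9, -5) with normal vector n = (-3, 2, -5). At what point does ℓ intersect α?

(1, -3, -2)

ℓ has direction (-5, -3, 4) through (-19, -15, 14).
α: n·r = n·A_1 gives -3x + 2y - 5z = 1.
Substitute r = (-19, -15, 14) + t(-5, -3, 4) into the plane: -43 + (-11)t = 1, so t = -4.
Intersection: (-19, -15, 14) + (-4)·(-5, -3, 4) = (1, -3, -2).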